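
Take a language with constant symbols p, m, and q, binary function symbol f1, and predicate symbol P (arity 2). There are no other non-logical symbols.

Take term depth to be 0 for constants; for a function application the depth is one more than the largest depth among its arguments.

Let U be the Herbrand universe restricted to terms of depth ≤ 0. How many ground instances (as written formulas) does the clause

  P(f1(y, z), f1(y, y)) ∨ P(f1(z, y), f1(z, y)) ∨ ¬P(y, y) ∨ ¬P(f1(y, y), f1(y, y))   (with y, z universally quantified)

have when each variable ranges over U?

9

Ground terms of depth ≤ 0:
  If N_k denotes the number of depth-≤k ground terms, the 3 constants give N_0 = 3, and each function symbol of arity r contributes N_{k-1}^r new terms at level k: N_k = 3 + N_{k-1}^2.
  N_0 = 3
So there are 3 ground terms available for substitution.
There are 2 variables to instantiate (y, z), each occurring in at least one literal, so different choices give different ground instances.
Number of ground instances = 3^2 = 9.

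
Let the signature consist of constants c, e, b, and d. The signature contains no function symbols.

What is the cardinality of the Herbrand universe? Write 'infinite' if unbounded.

4

There are no function symbols, so every ground term is one of the 4 constants.
The Herbrand universe is {c, e, b, d}, which is finite with 4 elements.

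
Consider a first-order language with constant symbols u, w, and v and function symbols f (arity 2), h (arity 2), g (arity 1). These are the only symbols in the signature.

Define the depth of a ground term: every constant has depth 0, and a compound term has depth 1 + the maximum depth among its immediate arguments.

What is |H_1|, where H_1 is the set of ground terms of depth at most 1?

Let N_k = |{terms of depth ≤ k}|. Then N_0 = 3 and N_k = 3 + N_{k-1}^2 + N_{k-1}^2 + N_{k-1} for k ≥ 1 (one summand per function symbol, arity giving the exponent).
N_0 = 3
N_1 = 3 + 3^2 + 3^2 + 3 = 24

24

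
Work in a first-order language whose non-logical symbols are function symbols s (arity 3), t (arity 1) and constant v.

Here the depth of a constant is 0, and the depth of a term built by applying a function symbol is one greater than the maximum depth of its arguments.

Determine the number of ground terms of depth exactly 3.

Count level by level. With function symbols s/3, t/1, the terms of depth ≤ k are the 1 constant together with each function applied to depth-≤(k−1) tuples, so N_k = 1 + N_{k-1}^3 + N_{k-1}.
N_0 = 1
N_1 = 1 + 1^3 + 1 = 3
N_2 = 1 + 3^3 + 3 = 31
N_3 = 1 + 31^3 + 31 = 29823
Terms of depth exactly 3: N_3 − N_2 = 29823 − 31 = 29792.

29792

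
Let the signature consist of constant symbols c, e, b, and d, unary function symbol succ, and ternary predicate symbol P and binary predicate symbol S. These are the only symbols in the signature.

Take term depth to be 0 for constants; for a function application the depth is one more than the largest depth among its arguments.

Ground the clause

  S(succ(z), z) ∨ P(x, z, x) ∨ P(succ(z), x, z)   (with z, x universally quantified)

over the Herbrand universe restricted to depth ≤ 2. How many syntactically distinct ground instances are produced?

Ground terms of depth ≤ 2:
  Let N_k count ground terms of depth at most k. Each non-constant term of depth ≤ k is some function symbol applied to depth-≤(k−1) arguments, giving N_k = 4 + N_{k-1}.
  N_0 = 4
  N_1 = 4 + 4 = 8
  N_2 = 4 + 8 = 12
  Explicitly: c, e, b, d, succ(c), succ(e), succ(b), succ(d), succ(succ(c)), succ(succ(e)), succ(succ(b)), succ(succ(d)).
So there are 12 ground terms available for substitution.
There are 2 variables to instantiate (z, x), each occurring in at least one literal, so different choices give different ground instances.
Number of ground instances = 12^2 = 144.

144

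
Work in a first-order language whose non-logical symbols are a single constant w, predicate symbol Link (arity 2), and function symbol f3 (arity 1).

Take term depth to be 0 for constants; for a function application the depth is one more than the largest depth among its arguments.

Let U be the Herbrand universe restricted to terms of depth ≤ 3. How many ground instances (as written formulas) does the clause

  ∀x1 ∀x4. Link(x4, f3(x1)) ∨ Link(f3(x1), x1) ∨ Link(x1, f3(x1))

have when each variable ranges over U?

16

Ground terms of depth ≤ 3:
  Write N_k for the number of ground terms of depth ≤ k. A term of depth ≤ k is either a constant or a function symbol applied to arguments of depth ≤ k−1, so N_k = 1 + N_{k-1}.
  N_0 = 1
  N_1 = 1 + 1 = 2
  N_2 = 1 + 2 = 3
  N_3 = 1 + 3 = 4
So there are 4 ground terms available for substitution.
There are 2 variables to instantiate (x1, x4), each occurring in at least one literal, so different choices give different ground instances.
Number of ground instances = 4^2 = 16.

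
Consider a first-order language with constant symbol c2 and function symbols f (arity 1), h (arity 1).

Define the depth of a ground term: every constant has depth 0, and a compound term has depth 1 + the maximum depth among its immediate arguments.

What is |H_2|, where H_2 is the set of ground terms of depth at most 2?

Let N_k count ground terms of depth at most k. Each non-constant term of depth ≤ k is some function symbol applied to depth-≤(k−1) arguments, giving N_k = 1 + N_{k-1} + N_{k-1}.
N_0 = 1
N_1 = 1 + 1 + 1 = 3
N_2 = 1 + 3 + 3 = 7
Explicitly: c2, f(c2), f(f(c2)), f(h(c2)), h(c2), h(f(c2)), h(h(c2)).

7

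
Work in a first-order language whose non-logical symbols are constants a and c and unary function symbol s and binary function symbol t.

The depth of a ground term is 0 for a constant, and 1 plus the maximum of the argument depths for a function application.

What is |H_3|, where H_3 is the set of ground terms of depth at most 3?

5552

Let N_k = |{terms of depth ≤ k}|. Then N_0 = 2 and N_k = 2 + N_{k-1} + N_{k-1}^2 for k ≥ 1 (one summand per function symbol, arity giving the exponent).
N_0 = 2
N_1 = 2 + 2 + 2^2 = 8
N_2 = 2 + 8 + 8^2 = 74
N_3 = 2 + 74 + 74^2 = 5552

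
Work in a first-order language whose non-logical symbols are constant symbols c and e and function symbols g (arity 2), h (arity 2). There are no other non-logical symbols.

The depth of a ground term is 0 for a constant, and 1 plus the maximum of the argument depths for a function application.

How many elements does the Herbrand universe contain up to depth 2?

202

Let N_k = |{terms of depth ≤ k}|. Then N_0 = 2 and N_k = 2 + N_{k-1}^2 + N_{k-1}^2 for k ≥ 1 (one summand per function symbol, arity giving the exponent).
N_0 = 2
N_1 = 2 + 2^2 + 2^2 = 10
N_2 = 2 + 10^2 + 10^2 = 202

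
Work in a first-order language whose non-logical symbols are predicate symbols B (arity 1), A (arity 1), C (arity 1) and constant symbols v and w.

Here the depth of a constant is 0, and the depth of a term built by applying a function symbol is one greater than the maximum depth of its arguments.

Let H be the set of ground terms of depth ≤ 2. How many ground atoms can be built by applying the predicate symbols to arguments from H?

First count ground terms of depth ≤ 2.
With no function symbols every ground term is a constant, so there are exactly 2 ground terms at every depth bound.
N_0 = 2
N_1 = 2
N_2 = 2
So |H| = 2.
A ground atom is a predicate applied to a tuple of terms from H, so the count is the sum over predicates of |H|^arity:
  B: 2;  A: 2;  C: 2
Total ground atoms: 2 + 2 + 2 = 6.

6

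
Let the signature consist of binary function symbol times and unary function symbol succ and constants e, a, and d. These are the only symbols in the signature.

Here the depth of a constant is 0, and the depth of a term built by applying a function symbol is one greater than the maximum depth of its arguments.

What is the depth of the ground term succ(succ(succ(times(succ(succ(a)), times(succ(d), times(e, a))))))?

depth(succ(a)) = 1 + depth(a) = 1 + 0 = 1
depth(succ(succ(a))) = 1 + depth(succ(a)) = 1 + 1 = 2
depth(succ(d)) = 1 + depth(d) = 1 + 0 = 1
depth(times(e, a)) = 1 + max(0, 0) = 1
depth(times(succ(d), times(e, a))) = 1 + max(1, 1) = 2
depth(times(succ(succ(a)), times(succ(d), times(e, a)))) = 1 + max(2, 2) = 3
depth(succ(times(succ(succ(a)), times(succ(d), times(e, a))))) = 1 + depth(times(succ(succ(a)), times(succ(d), times(e, a)))) = 1 + 3 = 4
depth(succ(succ(times(succ(succ(a)), times(succ(d), times(e, a)))))) = 1 + depth(succ(times(succ(succ(a)), times(succ(d), times(e, a))))) = 1 + 4 = 5
depth(succ(succ(succ(times(succ(succ(a)), times(succ(d), times(e, a))))))) = 1 + depth(succ(succ(times(succ(succ(a)), times(succ(d), times(e, a)))))) = 1 + 5 = 6

6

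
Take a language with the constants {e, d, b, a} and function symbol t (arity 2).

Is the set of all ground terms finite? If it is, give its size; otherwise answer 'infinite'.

infinite

The signature has at least one function symbol (t, arity 2) and at least one constant (e).
Iterating t gives infinitely many distinct ground terms: e, t(e, e), t(t(e, e), t(e, e)), ...
So the Herbrand universe is infinite.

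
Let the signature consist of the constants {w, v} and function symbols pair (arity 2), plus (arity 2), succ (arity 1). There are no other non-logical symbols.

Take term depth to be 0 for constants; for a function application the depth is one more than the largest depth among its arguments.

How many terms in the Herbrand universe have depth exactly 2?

290

Let N_k = |{terms of depth ≤ k}|. Then N_0 = 2 and N_k = 2 + N_{k-1}^2 + N_{k-1}^2 + N_{k-1} for k ≥ 1 (one summand per function symbol, arity giving the exponent).
N_0 = 2
N_1 = 2 + 2^2 + 2^2 + 2 = 12
N_2 = 2 + 12^2 + 12^2 + 12 = 302
Terms of depth exactly 2: N_2 − N_1 = 302 − 12 = 290.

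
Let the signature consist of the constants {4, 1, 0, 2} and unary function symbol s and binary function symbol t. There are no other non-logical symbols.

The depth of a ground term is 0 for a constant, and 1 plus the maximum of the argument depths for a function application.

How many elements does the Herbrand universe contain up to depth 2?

Let N_k count ground terms of depth at most k. Each non-constant term of depth ≤ k is some function symbol applied to depth-≤(k−1) arguments, giving N_k = 4 + N_{k-1} + N_{k-1}^2.
N_0 = 4
N_1 = 4 + 4 + 4^2 = 24
N_2 = 4 + 24 + 24^2 = 604

604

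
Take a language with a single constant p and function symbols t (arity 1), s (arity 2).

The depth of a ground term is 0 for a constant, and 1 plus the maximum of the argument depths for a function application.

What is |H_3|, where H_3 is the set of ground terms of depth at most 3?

Let N_k count ground terms of depth at most k. Each non-constant term of depth ≤ k is some function symbol applied to depth-≤(k−1) arguments, giving N_k = 1 + N_{k-1} + N_{k-1}^2.
N_0 = 1
N_1 = 1 + 1 + 1^2 = 3
N_2 = 1 + 3 + 3^2 = 13
N_3 = 1 + 13 + 13^2 = 183

183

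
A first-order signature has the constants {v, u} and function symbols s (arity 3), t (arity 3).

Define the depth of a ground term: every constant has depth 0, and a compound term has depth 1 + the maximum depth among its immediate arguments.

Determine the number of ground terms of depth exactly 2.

11648

Let N_k count ground terms of depth at most k. Each non-constant term of depth ≤ k is some function symbol applied to depth-≤(k−1) arguments, giving N_k = 2 + N_{k-1}^3 + N_{k-1}^3.
N_0 = 2
N_1 = 2 + 2^3 + 2^3 = 18
N_2 = 2 + 18^3 + 18^3 = 11666
Terms of depth exactly 2: N_2 − N_1 = 11666 − 18 = 11648.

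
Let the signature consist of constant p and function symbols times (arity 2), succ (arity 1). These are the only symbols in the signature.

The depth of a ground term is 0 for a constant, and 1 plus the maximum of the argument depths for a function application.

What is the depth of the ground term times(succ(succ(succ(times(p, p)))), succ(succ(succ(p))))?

5

depth(times(p, p)) = 1 + max(0, 0) = 1
depth(succ(times(p, p))) = 1 + depth(times(p, p)) = 1 + 1 = 2
depth(succ(succ(times(p, p)))) = 1 + depth(succ(times(p, p))) = 1 + 2 = 3
depth(succ(succ(succ(times(p, p))))) = 1 + depth(succ(succ(times(p, p)))) = 1 + 3 = 4
depth(succ(p)) = 1 + depth(p) = 1 + 0 = 1
depth(succ(succ(p))) = 1 + depth(succ(p)) = 1 + 1 = 2
depth(succ(succ(succ(p)))) = 1 + depth(succ(succ(p))) = 1 + 2 = 3
depth(times(succ(succ(succ(times(p, p)))), succ(succ(succ(p))))) = 1 + max(4, 3) = 5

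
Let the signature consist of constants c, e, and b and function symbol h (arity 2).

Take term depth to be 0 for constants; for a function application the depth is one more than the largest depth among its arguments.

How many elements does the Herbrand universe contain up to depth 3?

21612

Write N_k for the number of ground terms of depth ≤ k. A term of depth ≤ k is either a constant or a function symbol applied to arguments of depth ≤ k−1, so N_k = 3 + N_{k-1}^2.
N_0 = 3
N_1 = 3 + 3^2 = 12
N_2 = 3 + 12^2 = 147
N_3 = 3 + 147^2 = 21612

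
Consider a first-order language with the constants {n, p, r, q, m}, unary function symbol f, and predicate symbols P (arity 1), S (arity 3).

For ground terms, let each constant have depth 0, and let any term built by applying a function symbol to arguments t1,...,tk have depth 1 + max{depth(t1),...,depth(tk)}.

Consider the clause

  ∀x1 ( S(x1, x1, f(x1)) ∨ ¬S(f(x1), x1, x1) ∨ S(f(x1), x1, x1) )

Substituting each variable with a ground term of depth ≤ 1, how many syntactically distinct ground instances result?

Ground terms of depth ≤ 1:
  Let N_k = |{terms of depth ≤ k}|. Then N_0 = 5 and N_k = 5 + N_{k-1} for k ≥ 1 (one summand per function symbol, arity giving the exponent).
  N_0 = 5
  N_1 = 5 + 5 = 10
  Explicitly: n, p, r, q, m, f(n), f(p), f(r), f(q), f(m).
So there are 10 ground terms available for substitution.
There is 1 variable to instantiate (x1),  occurring in at least one literal, so different choices give different ground instances.
Number of ground instances = 10.

10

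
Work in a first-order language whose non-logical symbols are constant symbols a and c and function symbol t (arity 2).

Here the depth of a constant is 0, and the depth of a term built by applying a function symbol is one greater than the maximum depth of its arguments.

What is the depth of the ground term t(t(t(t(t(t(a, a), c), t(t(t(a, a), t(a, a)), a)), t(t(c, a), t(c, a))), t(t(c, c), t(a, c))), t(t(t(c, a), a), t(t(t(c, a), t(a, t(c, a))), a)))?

depth(t(a, a)) = 1 + max(0, 0) = 1
depth(t(t(a, a), c)) = 1 + max(1, 0) = 2
depth(t(t(a, a), t(a, a))) = 1 + max(1, 1) = 2
depth(t(t(t(a, a), t(a, a)), a)) = 1 + max(2, 0) = 3
depth(t(t(t(a, a), c), t(t(t(a, a), t(a, a)), a))) = 1 + max(2, 3) = 4
depth(t(c, a)) = 1 + max(0, 0) = 1
depth(t(t(c, a), t(c, a))) = 1 + max(1, 1) = 2
depth(t(t(t(t(a, a), c), t(t(t(a, a), t(a, a)), a)), t(t(c, a), t(c, a)))) = 1 + max(4, 2) = 5
depth(t(c, c)) = 1 + max(0, 0) = 1
depth(t(a, c)) = 1 + max(0, 0) = 1
depth(t(t(c, c), t(a, c))) = 1 + max(1, 1) = 2
depth(t(t(t(t(t(a, a), c), t(t(t(a, a), t(a, a)), a)), t(t(c, a), t(c, a))), t(t(c, c), t(a, c)))) = 1 + max(5, 2) = 6
depth(t(t(c, a), a)) = 1 + max(1, 0) = 2
depth(t(a, t(c, a))) = 1 + max(0, 1) = 2
depth(t(t(c, a), t(a, t(c, a)))) = 1 + max(1, 2) = 3
depth(t(t(t(c, a), t(a, t(c, a))), a)) = 1 + max(3, 0) = 4
depth(t(t(t(c, a), a), t(t(t(c, a), t(a, t(c, a))), a))) = 1 + max(2, 4) = 5
depth(t(t(t(t(t(t(a, a), c), t(t(t(a, a), t(a, a)), a)), t(t(c, a), t(c, a))), t(t(c, c), t(a, c))), t(t(t(c, a), a), t(t(t(c, a), t(a, t(c, a))), a)))) = 1 + max(6, 5) = 7

7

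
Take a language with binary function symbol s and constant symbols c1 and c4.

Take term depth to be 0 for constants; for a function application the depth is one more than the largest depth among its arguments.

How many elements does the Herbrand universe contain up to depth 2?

38

If N_k denotes the number of depth-≤k ground terms, the 2 constants give N_0 = 2, and each function symbol of arity r contributes N_{k-1}^r new terms at level k: N_k = 2 + N_{k-1}^2.
N_0 = 2
N_1 = 2 + 2^2 = 6
N_2 = 2 + 6^2 = 38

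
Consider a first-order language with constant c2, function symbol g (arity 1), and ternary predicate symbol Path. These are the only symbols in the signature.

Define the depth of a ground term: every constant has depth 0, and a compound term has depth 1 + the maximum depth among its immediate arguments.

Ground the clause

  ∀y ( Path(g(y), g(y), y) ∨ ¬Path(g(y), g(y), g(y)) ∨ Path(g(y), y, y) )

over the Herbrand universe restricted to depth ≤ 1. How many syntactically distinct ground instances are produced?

Ground terms of depth ≤ 1:
  Count level by level. With function symbols g/1, the terms of depth ≤ k are the 1 constant together with each function applied to depth-≤(k−1) tuples, so N_k = 1 + N_{k-1}.
  N_0 = 1
  N_1 = 1 + 1 = 2
  Explicitly: c2, g(c2).
So there are 2 ground terms available for substitution.
There is 1 variable to instantiate (y),  occurring in at least one literal, so different choices give different ground instances.
Number of ground instances = 2.

2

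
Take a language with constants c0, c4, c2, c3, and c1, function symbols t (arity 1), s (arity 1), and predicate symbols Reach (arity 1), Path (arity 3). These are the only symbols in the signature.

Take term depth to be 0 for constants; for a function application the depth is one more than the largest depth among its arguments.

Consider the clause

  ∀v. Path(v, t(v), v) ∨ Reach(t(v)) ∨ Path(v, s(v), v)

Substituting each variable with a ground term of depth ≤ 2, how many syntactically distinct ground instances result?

Ground terms of depth ≤ 2:
  Write N_k for the number of ground terms of depth ≤ k. A term of depth ≤ k is either a constant or a function symbol applied to arguments of depth ≤ k−1, so N_k = 5 + N_{k-1} + N_{k-1}.
  N_0 = 5
  N_1 = 5 + 5 + 5 = 15
  N_2 = 5 + 15 + 15 = 35
So there are 35 ground terms available for substitution.
There is 1 variable to instantiate (v),  occurring in at least one literal, so different choices give different ground instances.
Number of ground instances = 35.

35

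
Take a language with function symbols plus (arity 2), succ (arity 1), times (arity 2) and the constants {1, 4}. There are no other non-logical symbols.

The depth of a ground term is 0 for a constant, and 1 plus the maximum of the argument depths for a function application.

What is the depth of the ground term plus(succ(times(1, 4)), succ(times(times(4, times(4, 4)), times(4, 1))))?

5

depth(times(1, 4)) = 1 + max(0, 0) = 1
depth(succ(times(1, 4))) = 1 + depth(times(1, 4)) = 1 + 1 = 2
depth(times(4, 4)) = 1 + max(0, 0) = 1
depth(times(4, times(4, 4))) = 1 + max(0, 1) = 2
depth(times(4, 1)) = 1 + max(0, 0) = 1
depth(times(times(4, times(4, 4)), times(4, 1))) = 1 + max(2, 1) = 3
depth(succ(times(times(4, times(4, 4)), times(4, 1)))) = 1 + depth(times(times(4, times(4, 4)), times(4, 1))) = 1 + 3 = 4
depth(plus(succ(times(1, 4)), succ(times(times(4, times(4, 4)), times(4, 1))))) = 1 + max(2, 4) = 5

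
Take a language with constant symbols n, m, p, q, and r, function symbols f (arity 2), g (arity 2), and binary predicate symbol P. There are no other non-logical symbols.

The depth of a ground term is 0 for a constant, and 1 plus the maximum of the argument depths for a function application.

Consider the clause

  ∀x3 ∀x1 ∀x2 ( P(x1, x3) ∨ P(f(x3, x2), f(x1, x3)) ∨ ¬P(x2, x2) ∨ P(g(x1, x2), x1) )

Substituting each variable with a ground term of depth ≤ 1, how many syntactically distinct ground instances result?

166375

Ground terms of depth ≤ 1:
  Let N_k = |{terms of depth ≤ k}|. Then N_0 = 5 and N_k = 5 + N_{k-1}^2 + N_{k-1}^2 for k ≥ 1 (one summand per function symbol, arity giving the exponent).
  N_0 = 5
  N_1 = 5 + 5^2 + 5^2 = 55
So there are 55 ground terms available for substitution.
The body mentions every one of the 3 quantified variables; since ground terms form a free algebra, no two substitutions collapse to the same formula.
Number of ground instances = 55^3 = 166375.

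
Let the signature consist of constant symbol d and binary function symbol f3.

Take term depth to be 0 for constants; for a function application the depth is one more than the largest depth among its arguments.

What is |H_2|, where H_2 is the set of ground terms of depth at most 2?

5

Let N_k = |{terms of depth ≤ k}|. Then N_0 = 1 and N_k = 1 + N_{k-1}^2 for k ≥ 1 (one summand per function symbol, arity giving the exponent).
N_0 = 1
N_1 = 1 + 1^2 = 2
N_2 = 1 + 2^2 = 5
Explicitly: d, f3(d, d), f3(d, f3(d, d)), f3(f3(d, d), d), f3(f3(d, d), f3(d, d)).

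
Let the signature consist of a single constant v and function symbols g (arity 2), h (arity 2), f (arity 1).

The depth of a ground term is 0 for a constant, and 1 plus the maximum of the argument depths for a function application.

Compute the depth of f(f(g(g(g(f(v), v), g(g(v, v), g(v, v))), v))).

6

depth(f(v)) = 1 + depth(v) = 1 + 0 = 1
depth(g(f(v), v)) = 1 + max(1, 0) = 2
depth(g(v, v)) = 1 + max(0, 0) = 1
depth(g(g(v, v), g(v, v))) = 1 + max(1, 1) = 2
depth(g(g(f(v), v), g(g(v, v), g(v, v)))) = 1 + max(2, 2) = 3
depth(g(g(g(f(v), v), g(g(v, v), g(v, v))), v)) = 1 + max(3, 0) = 4
depth(f(g(g(g(f(v), v), g(g(v, v), g(v, v))), v))) = 1 + depth(g(g(g(f(v), v), g(g(v, v), g(v, v))), v)) = 1 + 4 = 5
depth(f(f(g(g(g(f(v), v), g(g(v, v), g(v, v))), v)))) = 1 + depth(f(g(g(g(f(v), v), g(g(v, v), g(v, v))), v))) = 1 + 5 = 6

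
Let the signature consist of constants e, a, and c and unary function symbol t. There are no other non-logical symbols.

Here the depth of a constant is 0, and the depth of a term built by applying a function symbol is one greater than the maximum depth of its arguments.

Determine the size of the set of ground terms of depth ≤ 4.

Count level by level. With function symbols t/1, the terms of depth ≤ k are the 3 constants together with each function applied to depth-≤(k−1) tuples, so N_k = 3 + N_{k-1}.
N_0 = 3
N_1 = 3 + 3 = 6
N_2 = 3 + 6 = 9
N_3 = 3 + 9 = 12
N_4 = 3 + 12 = 15

15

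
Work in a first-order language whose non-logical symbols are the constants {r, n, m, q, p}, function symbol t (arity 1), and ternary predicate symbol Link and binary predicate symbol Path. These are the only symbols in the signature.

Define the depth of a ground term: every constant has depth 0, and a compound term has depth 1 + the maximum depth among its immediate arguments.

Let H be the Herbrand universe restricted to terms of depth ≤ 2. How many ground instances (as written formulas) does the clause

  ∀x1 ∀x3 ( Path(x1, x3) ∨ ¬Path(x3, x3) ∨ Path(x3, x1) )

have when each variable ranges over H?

Ground terms of depth ≤ 2:
  Let N_k count ground terms of depth at most k. Each non-constant term of depth ≤ k is some function symbol applied to depth-≤(k−1) arguments, giving N_k = 5 + N_{k-1}.
  N_0 = 5
  N_1 = 5 + 5 = 10
  N_2 = 5 + 10 = 15
So there are 15 ground terms available for substitution.
There are 2 variables to instantiate (x1, x3), each occurring in at least one literal, so different choices give different ground instances.
Number of ground instances = 15^2 = 225.

225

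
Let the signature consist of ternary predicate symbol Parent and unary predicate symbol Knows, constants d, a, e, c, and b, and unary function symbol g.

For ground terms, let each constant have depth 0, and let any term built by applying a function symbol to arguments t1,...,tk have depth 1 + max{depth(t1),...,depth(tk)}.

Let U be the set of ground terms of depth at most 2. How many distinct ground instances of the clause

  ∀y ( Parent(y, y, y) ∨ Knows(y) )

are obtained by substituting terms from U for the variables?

15

Ground terms of depth ≤ 2:
  Count level by level. With function symbols g/1, the terms of depth ≤ k are the 5 constants together with each function applied to depth-≤(k−1) tuples, so N_k = 5 + N_{k-1}.
  N_0 = 5
  N_1 = 5 + 5 = 10
  N_2 = 5 + 10 = 15
So there are 15 ground terms available for substitution.
The variable y ranges independently over the available ground terms, and distinct assignments produce distinct instances.
Number of ground instances = 15.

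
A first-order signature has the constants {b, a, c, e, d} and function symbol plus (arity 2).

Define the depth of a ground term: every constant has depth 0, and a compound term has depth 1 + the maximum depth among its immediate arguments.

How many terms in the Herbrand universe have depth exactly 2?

875

Let N_k count ground terms of depth at most k. Each non-constant term of depth ≤ k is some function symbol applied to depth-≤(k−1) arguments, giving N_k = 5 + N_{k-1}^2.
N_0 = 5
N_1 = 5 + 5^2 = 30
N_2 = 5 + 30^2 = 905
Terms of depth exactly 2: N_2 − N_1 = 905 − 30 = 875.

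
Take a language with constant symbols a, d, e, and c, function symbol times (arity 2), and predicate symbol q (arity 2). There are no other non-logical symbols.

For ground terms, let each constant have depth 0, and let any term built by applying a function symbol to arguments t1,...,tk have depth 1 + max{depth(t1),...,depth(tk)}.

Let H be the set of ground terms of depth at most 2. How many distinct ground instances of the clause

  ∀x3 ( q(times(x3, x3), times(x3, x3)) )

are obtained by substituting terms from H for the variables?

404

Ground terms of depth ≤ 2:
  Let N_k count ground terms of depth at most k. Each non-constant term of depth ≤ k is some function symbol applied to depth-≤(k−1) arguments, giving N_k = 4 + N_{k-1}^2.
  N_0 = 4
  N_1 = 4 + 4^2 = 20
  N_2 = 4 + 20^2 = 404
So there are 404 ground terms available for substitution.
There is 1 variable to instantiate (x3),  occurring in at least one literal, so different choices give different ground instances.
Number of ground instances = 404.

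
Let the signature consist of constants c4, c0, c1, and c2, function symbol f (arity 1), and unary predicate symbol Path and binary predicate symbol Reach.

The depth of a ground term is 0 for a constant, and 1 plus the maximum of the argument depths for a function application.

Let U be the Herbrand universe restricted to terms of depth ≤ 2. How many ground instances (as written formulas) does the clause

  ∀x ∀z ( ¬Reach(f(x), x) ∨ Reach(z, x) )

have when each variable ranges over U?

144

Ground terms of depth ≤ 2:
  Let N_k = |{terms of depth ≤ k}|. Then N_0 = 4 and N_k = 4 + N_{k-1} for k ≥ 1 (one summand per function symbol, arity giving the exponent).
  N_0 = 4
  N_1 = 4 + 4 = 8
  N_2 = 4 + 8 = 12
So there are 12 ground terms available for substitution.
The body mentions every one of the 2 quantified variables; since ground terms form a free algebra, no two substitutions collapse to the same formula.
Number of ground instances = 12^2 = 144.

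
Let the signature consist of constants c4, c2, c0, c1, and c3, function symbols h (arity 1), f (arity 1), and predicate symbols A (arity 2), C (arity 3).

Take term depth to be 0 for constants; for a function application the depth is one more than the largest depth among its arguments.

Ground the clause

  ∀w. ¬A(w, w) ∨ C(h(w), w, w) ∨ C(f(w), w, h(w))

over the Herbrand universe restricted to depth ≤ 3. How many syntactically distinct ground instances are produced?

75

Ground terms of depth ≤ 3:
  Let N_k count ground terms of depth at most k. Each non-constant term of depth ≤ k is some function symbol applied to depth-≤(k−1) arguments, giving N_k = 5 + N_{k-1} + N_{k-1}.
  N_0 = 5
  N_1 = 5 + 5 + 5 = 15
  N_2 = 5 + 15 + 15 = 35
  N_3 = 5 + 35 + 35 = 75
So there are 75 ground terms available for substitution.
The clause has 1 distinct variable (w), which appears in the body. In the free term algebra distinct substitutions yield syntactically distinct ground instances.
Number of ground instances = 75.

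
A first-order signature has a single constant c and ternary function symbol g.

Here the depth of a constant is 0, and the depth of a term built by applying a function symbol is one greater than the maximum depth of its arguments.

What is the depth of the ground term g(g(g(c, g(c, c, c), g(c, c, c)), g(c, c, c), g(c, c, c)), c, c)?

depth(g(c, c, c)) = 1 + max(0, 0, 0) = 1
depth(g(c, g(c, c, c), g(c, c, c))) = 1 + max(0, 1, 1) = 2
depth(g(g(c, g(c, c, c), g(c, c, c)), g(c, c, c), g(c, c, c))) = 1 + max(2, 1, 1) = 3
depth(g(g(g(c, g(c, c, c), g(c, c, c)), g(c, c, c), g(c, c, c)), c, c)) = 1 + max(3, 0, 0) = 4

4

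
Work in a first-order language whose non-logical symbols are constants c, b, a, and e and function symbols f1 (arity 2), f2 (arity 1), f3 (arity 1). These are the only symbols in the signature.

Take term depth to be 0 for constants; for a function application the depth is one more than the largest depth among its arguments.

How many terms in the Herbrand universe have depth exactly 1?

24

If N_k denotes the number of depth-≤k ground terms, the 4 constants give N_0 = 4, and each function symbol of arity r contributes N_{k-1}^r new terms at level k: N_k = 4 + N_{k-1}^2 + N_{k-1} + N_{k-1}.
N_0 = 4
N_1 = 4 + 4^2 + 4 + 4 = 28
Terms of depth exactly 1: N_1 − N_0 = 28 − 4 = 24.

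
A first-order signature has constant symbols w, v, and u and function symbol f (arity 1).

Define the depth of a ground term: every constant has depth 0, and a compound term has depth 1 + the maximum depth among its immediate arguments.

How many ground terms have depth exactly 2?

Count level by level. With function symbols f/1, the terms of depth ≤ k are the 3 constants together with each function applied to depth-≤(k−1) tuples, so N_k = 3 + N_{k-1}.
N_0 = 3
N_1 = 3 + 3 = 6
N_2 = 3 + 6 = 9
Terms of depth exactly 2: N_2 − N_1 = 9 − 6 = 3.

3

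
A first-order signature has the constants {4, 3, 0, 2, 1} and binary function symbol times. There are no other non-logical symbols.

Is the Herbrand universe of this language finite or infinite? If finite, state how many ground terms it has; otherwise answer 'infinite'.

The signature has at least one function symbol (times, arity 2) and at least one constant (4).
Iterating times gives infinitely many distinct ground terms: 4, times(4, 4), times(times(4, 4), times(4, 4)), ...
So the Herbrand universe is infinite.

infinite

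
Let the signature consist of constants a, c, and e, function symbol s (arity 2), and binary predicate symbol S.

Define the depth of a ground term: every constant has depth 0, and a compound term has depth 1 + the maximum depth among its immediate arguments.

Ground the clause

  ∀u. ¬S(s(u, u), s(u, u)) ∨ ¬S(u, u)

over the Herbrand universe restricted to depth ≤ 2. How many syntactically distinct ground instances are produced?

147

Ground terms of depth ≤ 2:
  Count level by level. With function symbols s/2, the terms of depth ≤ k are the 3 constants together with each function applied to depth-≤(k−1) tuples, so N_k = 3 + N_{k-1}^2.
  N_0 = 3
  N_1 = 3 + 3^2 = 12
  N_2 = 3 + 12^2 = 147
So there are 147 ground terms available for substitution.
The variable u ranges independently over the available ground terms, and distinct assignments produce distinct instances.
Number of ground instances = 147.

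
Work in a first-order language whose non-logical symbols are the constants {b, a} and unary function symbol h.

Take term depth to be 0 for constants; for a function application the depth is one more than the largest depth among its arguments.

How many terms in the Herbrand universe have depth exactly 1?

Let N_k = |{terms of depth ≤ k}|. Then N_0 = 2 and N_k = 2 + N_{k-1} for k ≥ 1 (one summand per function symbol, arity giving the exponent).
N_0 = 2
N_1 = 2 + 2 = 4
Terms of depth exactly 1: N_1 − N_0 = 4 − 2 = 2.

2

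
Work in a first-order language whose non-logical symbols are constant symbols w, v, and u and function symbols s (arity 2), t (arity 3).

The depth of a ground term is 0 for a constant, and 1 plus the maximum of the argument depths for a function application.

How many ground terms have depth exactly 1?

Let N_k count ground terms of depth at most k. Each non-constant term of depth ≤ k is some function symbol applied to depth-≤(k−1) arguments, giving N_k = 3 + N_{k-1}^2 + N_{k-1}^3.
N_0 = 3
N_1 = 3 + 3^2 + 3^3 = 39
Terms of depth exactly 1: N_1 − N_0 = 39 − 3 = 36.

36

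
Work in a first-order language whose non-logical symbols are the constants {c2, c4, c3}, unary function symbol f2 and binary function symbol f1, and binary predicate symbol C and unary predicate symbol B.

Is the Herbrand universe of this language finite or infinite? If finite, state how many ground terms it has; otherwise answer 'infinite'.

infinite

The signature has at least one function symbol (f2, arity 1) and at least one constant (c2).
Iterating f2 gives infinitely many distinct ground terms: c2, f2(c2), f2(f2(c2)), ...
So the Herbrand universe is infinite.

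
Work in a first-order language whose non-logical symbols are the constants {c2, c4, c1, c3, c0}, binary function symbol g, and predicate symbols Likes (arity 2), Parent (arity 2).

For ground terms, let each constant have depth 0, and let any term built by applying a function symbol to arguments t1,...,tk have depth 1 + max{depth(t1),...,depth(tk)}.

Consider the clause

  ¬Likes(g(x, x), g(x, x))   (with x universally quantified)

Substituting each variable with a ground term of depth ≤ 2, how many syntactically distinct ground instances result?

Ground terms of depth ≤ 2:
  If N_k denotes the number of depth-≤k ground terms, the 5 constants give N_0 = 5, and each function symbol of arity r contributes N_{k-1}^r new terms at level k: N_k = 5 + N_{k-1}^2.
  N_0 = 5
  N_1 = 5 + 5^2 = 30
  N_2 = 5 + 30^2 = 905
So there are 905 ground terms available for substitution.
The clause has 1 distinct variable (x), which appears in the body. In the free term algebra distinct substitutions yield syntactically distinct ground instances.
Number of ground instances = 905.

905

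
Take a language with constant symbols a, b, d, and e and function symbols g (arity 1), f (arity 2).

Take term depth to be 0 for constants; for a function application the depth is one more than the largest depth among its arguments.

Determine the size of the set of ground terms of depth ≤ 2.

604

Let N_k = |{terms of depth ≤ k}|. Then N_0 = 4 and N_k = 4 + N_{k-1} + N_{k-1}^2 for k ≥ 1 (one summand per function symbol, arity giving the exponent).
N_0 = 4
N_1 = 4 + 4 + 4^2 = 24
N_2 = 4 + 24 + 24^2 = 604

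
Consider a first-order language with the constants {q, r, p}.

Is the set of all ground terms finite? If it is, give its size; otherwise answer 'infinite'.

There are no function symbols, so every ground term is one of the 3 constants.
The Herbrand universe is {q, r, p}, which is finite with 3 elements.

3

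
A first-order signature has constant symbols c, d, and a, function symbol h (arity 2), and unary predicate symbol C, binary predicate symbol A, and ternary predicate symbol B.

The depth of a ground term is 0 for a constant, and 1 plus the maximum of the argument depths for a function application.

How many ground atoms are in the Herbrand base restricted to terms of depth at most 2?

First count ground terms of depth ≤ 2.
Write N_k for the number of ground terms of depth ≤ k. A term of depth ≤ k is either a constant or a function symbol applied to arguments of depth ≤ k−1, so N_k = 3 + N_{k-1}^2.
N_0 = 3
N_1 = 3 + 3^2 = 12
N_2 = 3 + 12^2 = 147
So |H| = 147.
A ground atom is a predicate applied to a tuple of terms from H, so the count is the sum over predicates of |H|^arity:
  C: 147;  A: 147^2 = 21609;  B: 147^3 = 3176523
Total ground atoms: 147 + 21609 + 3176523 = 3198279.

3198279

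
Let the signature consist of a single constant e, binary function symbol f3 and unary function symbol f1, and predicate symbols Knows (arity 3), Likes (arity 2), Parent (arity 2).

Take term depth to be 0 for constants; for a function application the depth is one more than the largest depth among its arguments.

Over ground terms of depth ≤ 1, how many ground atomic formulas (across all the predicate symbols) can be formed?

45

First count ground terms of depth ≤ 1.
If N_k denotes the number of depth-≤k ground terms, the 1 constant gives N_0 = 1, and each function symbol of arity r contributes N_{k-1}^r new terms at level k: N_k = 1 + N_{k-1}^2 + N_{k-1}.
N_0 = 1
N_1 = 1 + 1^2 + 1 = 3
So |H| = 3.
Ground atoms are formed by filling each argument slot of a predicate with a term from H, so an r-ary predicate gives |H|^r atoms:
  Knows: 3^3 = 27;  Likes: 3^2 = 9;  Parent: 3^2 = 9
Total ground atoms: 27 + 9 + 9 = 45.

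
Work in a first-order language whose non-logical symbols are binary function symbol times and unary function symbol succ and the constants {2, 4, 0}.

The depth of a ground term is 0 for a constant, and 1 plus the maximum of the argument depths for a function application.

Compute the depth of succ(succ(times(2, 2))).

3

depth(times(2, 2)) = 1 + max(0, 0) = 1
depth(succ(times(2, 2))) = 1 + depth(times(2, 2)) = 1 + 1 = 2
depth(succ(succ(times(2, 2)))) = 1 + depth(succ(times(2, 2))) = 1 + 2 = 3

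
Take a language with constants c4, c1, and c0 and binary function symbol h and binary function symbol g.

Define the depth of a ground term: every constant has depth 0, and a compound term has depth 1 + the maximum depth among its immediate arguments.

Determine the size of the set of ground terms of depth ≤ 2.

885

If N_k denotes the number of depth-≤k ground terms, the 3 constants give N_0 = 3, and each function symbol of arity r contributes N_{k-1}^r new terms at level k: N_k = 3 + N_{k-1}^2 + N_{k-1}^2.
N_0 = 3
N_1 = 3 + 3^2 + 3^2 = 21
N_2 = 3 + 21^2 + 21^2 = 885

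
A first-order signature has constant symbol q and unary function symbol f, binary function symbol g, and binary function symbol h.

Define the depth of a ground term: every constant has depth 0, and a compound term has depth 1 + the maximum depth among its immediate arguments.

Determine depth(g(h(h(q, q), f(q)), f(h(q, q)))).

depth(h(q, q)) = 1 + max(0, 0) = 1
depth(f(q)) = 1 + depth(q) = 1 + 0 = 1
depth(h(h(q, q), f(q))) = 1 + max(1, 1) = 2
depth(f(h(q, q))) = 1 + depth(h(q, q)) = 1 + 1 = 2
depth(g(h(h(q, q), f(q)), f(h(q, q)))) = 1 + max(2, 2) = 3

3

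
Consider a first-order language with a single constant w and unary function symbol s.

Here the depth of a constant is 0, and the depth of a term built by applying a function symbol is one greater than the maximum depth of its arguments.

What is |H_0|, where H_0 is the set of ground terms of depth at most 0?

Let N_k count ground terms of depth at most k. Each non-constant term of depth ≤ k is some function symbol applied to depth-≤(k−1) arguments, giving N_k = 1 + N_{k-1}.
N_0 = 1

1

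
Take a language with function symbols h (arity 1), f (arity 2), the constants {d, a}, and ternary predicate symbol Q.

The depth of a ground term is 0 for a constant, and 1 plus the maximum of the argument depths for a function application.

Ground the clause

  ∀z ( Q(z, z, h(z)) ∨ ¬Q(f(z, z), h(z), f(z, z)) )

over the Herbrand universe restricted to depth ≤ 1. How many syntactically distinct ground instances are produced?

Ground terms of depth ≤ 1:
  Write N_k for the number of ground terms of depth ≤ k. A term of depth ≤ k is either a constant or a function symbol applied to arguments of depth ≤ k−1, so N_k = 2 + N_{k-1} + N_{k-1}^2.
  N_0 = 2
  N_1 = 2 + 2 + 2^2 = 8
  Explicitly: d, a, h(d), h(a), f(d, d), f(d, a), f(a, d), f(a, a).
So there are 8 ground terms available for substitution.
The clause has 1 distinct variable (z), which appears in the body. In the free term algebra distinct substitutions yield syntactically distinct ground instances.
Number of ground instances = 8.

8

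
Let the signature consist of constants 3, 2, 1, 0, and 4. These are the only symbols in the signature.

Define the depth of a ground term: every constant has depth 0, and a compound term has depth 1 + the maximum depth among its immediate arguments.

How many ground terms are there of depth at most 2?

5

With no function symbols every ground term is a constant, so there are exactly 5 ground terms at every depth bound.
N_0 = 5
N_1 = 5
N_2 = 5
Explicitly: 3, 2, 1, 0, 4.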